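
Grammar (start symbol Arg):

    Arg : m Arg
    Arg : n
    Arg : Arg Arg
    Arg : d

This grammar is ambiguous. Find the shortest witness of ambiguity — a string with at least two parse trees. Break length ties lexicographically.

d d d

length 1: no string has ≥2 trees
length 2: no string has ≥2 trees
length 3: d d d has 2 parse trees

Two derivations of d d d:
  Arg ⇒ Arg Arg ⇒ Arg Arg Arg ⇒ d Arg Arg ⇒ d d Arg ⇒ d d d
  Arg ⇒ Arg Arg ⇒ d Arg ⇒ d Arg Arg ⇒ d d Arg ⇒ d d d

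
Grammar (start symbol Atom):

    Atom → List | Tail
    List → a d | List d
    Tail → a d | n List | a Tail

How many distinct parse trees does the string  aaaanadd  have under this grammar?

Parse trees for aaaanadd:
  [Atom [Tail a [Tail a [Tail a [Tail a [Tail n [List [List a d] d]]]]]]]

1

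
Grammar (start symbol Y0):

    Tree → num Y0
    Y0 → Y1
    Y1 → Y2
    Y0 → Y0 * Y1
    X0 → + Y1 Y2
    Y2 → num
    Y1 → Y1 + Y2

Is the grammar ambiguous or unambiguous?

Unambiguous

Only Y0, Y1, Y2 are reachable from Y0; ignoring the rest: Y0 → Y0 * Y1 | Y1  ;  Y1 → Y1 + Y2 | Y2  — a left-associative chain with Y2 at the bottom. Each string factors uniquely by precedence.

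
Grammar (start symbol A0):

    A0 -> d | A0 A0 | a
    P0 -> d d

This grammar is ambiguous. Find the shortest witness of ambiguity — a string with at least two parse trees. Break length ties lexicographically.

a a a

length 1: no string has ≥2 trees
length 2: no string has ≥2 trees
length 3: a a a has 2 parse trees

Two derivations of a a a:
  A0 ⇒ A0 A0 ⇒ A0 A0 A0 ⇒ a A0 A0 ⇒ a a A0 ⇒ a a a
  A0 ⇒ A0 A0 ⇒ a A0 ⇒ a A0 A0 ⇒ a a A0 ⇒ a a a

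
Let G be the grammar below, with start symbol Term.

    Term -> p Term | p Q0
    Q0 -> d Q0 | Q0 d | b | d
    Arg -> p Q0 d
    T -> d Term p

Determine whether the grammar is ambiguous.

Ambiguous

Witness: p d d

Derivation 1: Term ⇒ p Q0 ⇒ p d Q0 ⇒ p d d
Derivation 2: Term ⇒ p Q0 ⇒ p Q0 d ⇒ p d d

Two distinct leftmost derivations for the same string.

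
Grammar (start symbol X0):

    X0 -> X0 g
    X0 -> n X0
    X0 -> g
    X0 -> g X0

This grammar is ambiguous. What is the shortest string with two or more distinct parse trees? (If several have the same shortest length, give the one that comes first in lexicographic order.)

length 1: no string has ≥2 trees
length 2: g g has 2 parse trees

Two derivations of g g:
  X0 ⇒ X0 g ⇒ g g
  X0 ⇒ g X0 ⇒ g g

g g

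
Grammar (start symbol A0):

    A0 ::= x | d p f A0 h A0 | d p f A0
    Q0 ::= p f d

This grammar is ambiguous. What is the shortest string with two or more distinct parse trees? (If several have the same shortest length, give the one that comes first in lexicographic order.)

d p f d p f x h x

length 1: no string has ≥2 trees
length 4: no string has ≥2 trees
length 6: no string has ≥2 trees
length 7: no string has ≥2 trees
length 9: d p f d p f x h x has 2 parse trees

Two derivations of d p f d p f x h x:
  A0 ⇒ d p f A0 h A0 ⇒ d p f d p f A0 h A0 ⇒ d p f d p f x h A0 ⇒ d p f d p f x h x
  A0 ⇒ d p f A0 ⇒ d p f d p f A0 h A0 ⇒ d p f d p f x h A0 ⇒ d p f d p f x h x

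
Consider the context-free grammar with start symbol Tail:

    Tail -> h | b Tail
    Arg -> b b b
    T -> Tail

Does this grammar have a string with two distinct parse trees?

Only Tail is reachable from Tail; ignoring the rest: Restricted to the reachable nonterminals, every rule has the form A → t or A → t B, and no two rules for the same A share a first terminal. The grammar encodes a DFA — one run per string.

Unambiguous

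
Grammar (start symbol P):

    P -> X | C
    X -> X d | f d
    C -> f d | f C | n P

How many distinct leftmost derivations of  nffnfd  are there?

2

Parse trees for nffnfd:
  [P [C n [P [C f [C f [C n [P [X f d]]]]]]]]
  [P [C n [P [C f [C f [C n [P [C f d]]]]]]]]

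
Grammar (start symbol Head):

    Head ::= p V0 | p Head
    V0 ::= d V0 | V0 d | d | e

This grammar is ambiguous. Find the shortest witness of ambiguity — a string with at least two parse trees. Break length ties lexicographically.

p d d

length 2: no string has ≥2 trees
length 3: p d d has 2 parse trees

Two derivations of p d d:
  Head ⇒ p V0 ⇒ p d V0 ⇒ p d d
  Head ⇒ p V0 ⇒ p V0 d ⇒ p d d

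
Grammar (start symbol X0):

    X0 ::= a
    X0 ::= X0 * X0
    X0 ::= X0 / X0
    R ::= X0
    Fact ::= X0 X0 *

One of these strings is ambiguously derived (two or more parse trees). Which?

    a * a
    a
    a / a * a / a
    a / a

a / a * a / a

a * a: 1 tree
a: 1 tree
a / a * a / a: 5 trees
a / a: 1 tree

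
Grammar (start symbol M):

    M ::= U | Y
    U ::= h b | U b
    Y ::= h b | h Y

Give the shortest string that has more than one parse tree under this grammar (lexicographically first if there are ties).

h b

length 2: h b has 2 parse trees

Two derivations of h b:
  M ⇒ U ⇒ h b
  M ⇒ Y ⇒ h b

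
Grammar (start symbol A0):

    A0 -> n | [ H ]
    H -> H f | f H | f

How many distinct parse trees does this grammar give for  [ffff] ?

Parse trees for [ffff]:
  [A0 [ [H [H [H [H f] f] f] f] ]]
  [A0 [ [H [H [H f [H f]] f] f] ]]
  [A0 [ [H [H f [H [H f] f]] f] ]]
  [A0 [ [H [H f [H f [H f]]] f] ]]
  [A0 [ [H f [H [H [H f] f] f]] ]]
  [A0 [ [H f [H [H f [H f]] f]] ]]
  [A0 [ [H f [H f [H [H f] f]]] ]]
  [A0 [ [H f [H f [H f [H f]]]] ]]

8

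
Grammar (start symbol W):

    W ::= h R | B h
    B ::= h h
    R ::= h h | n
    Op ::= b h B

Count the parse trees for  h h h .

Parse trees for h h h:
  [W h [R h h]]
  [W [B h h] h]

2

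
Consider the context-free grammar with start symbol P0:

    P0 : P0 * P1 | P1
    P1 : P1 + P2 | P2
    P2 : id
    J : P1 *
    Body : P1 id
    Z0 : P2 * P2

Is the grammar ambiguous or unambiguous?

Unambiguous

(J, Body, Z0 are unreachable from P0, so their rules don't affect L(P0).) P0 → P0 * P1 | P1  ;  P1 → P1 + P2 | P2  — a left-associative chain with P2 at the bottom. Each string factors uniquely by precedence.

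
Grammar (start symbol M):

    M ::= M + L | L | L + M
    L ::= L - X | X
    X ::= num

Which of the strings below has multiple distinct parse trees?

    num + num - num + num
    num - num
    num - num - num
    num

num + num - num + num: 4 trees
num - num: 1 tree
num - num - num: 1 tree
num: 1 tree

num + num - num + num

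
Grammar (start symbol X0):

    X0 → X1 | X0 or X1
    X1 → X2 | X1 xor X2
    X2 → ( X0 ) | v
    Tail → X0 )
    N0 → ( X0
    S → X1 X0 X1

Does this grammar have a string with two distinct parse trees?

Only X0, X1, X2 are reachable from X0; ignoring the rest: X0 → X0 or X1 | X1  ;  X1 → X1 xor X2 | X2  — a left-associative chain with X2 at the bottom. Each string factors uniquely by precedence.

Unambiguous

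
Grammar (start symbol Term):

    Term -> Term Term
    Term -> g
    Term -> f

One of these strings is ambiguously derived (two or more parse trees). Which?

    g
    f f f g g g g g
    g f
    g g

f f f g g g g g

g: 1 tree
f f f g g g g g: 429 trees
g f: 1 tree
g g: 1 tree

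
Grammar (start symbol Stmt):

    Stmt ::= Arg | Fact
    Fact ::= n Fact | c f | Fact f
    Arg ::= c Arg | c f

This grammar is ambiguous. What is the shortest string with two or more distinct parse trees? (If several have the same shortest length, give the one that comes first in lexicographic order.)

length 2: c f has 2 parse trees

Two derivations of c f:
  Stmt ⇒ Arg ⇒ c f
  Stmt ⇒ Fact ⇒ c f

c f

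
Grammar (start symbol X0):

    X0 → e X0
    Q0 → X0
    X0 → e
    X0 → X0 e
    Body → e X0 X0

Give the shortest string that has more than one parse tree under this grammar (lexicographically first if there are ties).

e e

length 1: no string has ≥2 trees
length 2: e e has 2 parse trees

Two derivations of e e:
  X0 ⇒ e X0 ⇒ e e
  X0 ⇒ X0 e ⇒ e e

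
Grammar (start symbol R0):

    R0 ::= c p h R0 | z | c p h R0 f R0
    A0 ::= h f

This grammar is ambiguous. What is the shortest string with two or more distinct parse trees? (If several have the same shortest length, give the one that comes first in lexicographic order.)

c p h c p h z f z

length 1: no string has ≥2 trees
length 4: no string has ≥2 trees
length 6: no string has ≥2 trees
length 7: no string has ≥2 trees
length 9: c p h c p h z f z has 2 parse trees

Two derivations of c p h c p h z f z:
  R0 ⇒ c p h R0 ⇒ c p h c p h R0 f R0 ⇒ c p h c p h z f R0 ⇒ c p h c p h z f z
  R0 ⇒ c p h R0 f R0 ⇒ c p h c p h R0 f R0 ⇒ c p h c p h z f R0 ⇒ c p h c p h z f z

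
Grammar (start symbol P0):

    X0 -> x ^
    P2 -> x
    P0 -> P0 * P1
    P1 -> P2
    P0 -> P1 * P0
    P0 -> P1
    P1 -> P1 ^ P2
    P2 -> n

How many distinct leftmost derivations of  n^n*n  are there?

Parse trees for n^n*n:
  [P0 [P0 [P1 [P1 [P2 n]] ^ [P2 n]]] * [P1 [P2 n]]]
  [P0 [P1 [P1 [P2 n]] ^ [P2 n]] * [P0 [P1 [P2 n]]]]

2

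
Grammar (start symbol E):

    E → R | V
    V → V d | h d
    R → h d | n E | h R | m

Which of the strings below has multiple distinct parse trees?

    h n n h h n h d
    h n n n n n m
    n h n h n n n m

h n n h h n h d: 2 trees
h n n n n n m: 1 tree
n h n h n n n m: 1 tree

h n n h h n h d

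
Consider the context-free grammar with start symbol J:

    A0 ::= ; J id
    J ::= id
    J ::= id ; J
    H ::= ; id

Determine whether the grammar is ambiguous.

Unambiguous

(A0, H are unreachable from J, so their rules don't affect L(J).) Right-recursive list with a separator: after each atom, whether the separator follows determines the rule. One parse per string.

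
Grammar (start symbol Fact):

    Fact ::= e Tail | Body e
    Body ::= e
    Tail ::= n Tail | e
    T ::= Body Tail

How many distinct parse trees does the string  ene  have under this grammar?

1

Parse trees for ene:
  [Fact e [Tail n [Tail e]]]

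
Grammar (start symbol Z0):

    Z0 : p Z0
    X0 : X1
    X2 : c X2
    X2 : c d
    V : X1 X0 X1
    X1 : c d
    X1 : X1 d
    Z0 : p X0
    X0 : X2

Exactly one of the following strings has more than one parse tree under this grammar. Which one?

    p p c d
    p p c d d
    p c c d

p p c d

p p c d: 2 trees
p p c d d: 1 tree
p c c d: 1 tree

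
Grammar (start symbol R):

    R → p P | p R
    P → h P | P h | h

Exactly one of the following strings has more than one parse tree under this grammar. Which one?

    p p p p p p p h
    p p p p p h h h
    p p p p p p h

p p p p p p p h: 1 tree
p p p p p h h h: 4 trees
p p p p p p h: 1 tree

p p p p p h h h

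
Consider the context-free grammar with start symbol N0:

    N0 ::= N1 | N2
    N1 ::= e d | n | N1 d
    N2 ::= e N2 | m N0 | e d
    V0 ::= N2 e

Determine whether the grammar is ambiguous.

Ambiguous

Witness: e d

Derivation 1: N0 ⇒ N1 ⇒ e d
Derivation 2: N0 ⇒ N2 ⇒ e d

Two distinct leftmost derivations for the same string.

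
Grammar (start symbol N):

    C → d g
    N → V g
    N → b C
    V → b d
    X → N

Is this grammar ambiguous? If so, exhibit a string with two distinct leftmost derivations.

Witness: b d g

Derivation 1: N ⇒ V g ⇒ b d g
Derivation 2: N ⇒ b C ⇒ b d g

Two distinct leftmost derivations for the same string.

Ambiguous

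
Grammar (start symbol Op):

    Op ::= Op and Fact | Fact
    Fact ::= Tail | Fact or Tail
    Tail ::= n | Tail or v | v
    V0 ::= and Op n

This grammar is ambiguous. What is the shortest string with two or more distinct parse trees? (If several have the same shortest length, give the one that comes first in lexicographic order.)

length 1: no string has ≥2 trees
length 3: n or v has 2 parse trees

Two derivations of n or v:
  Op ⇒ Fact ⇒ Tail ⇒ Tail or v ⇒ n or v
  Op ⇒ Fact ⇒ Fact or Tail ⇒ Tail or Tail ⇒ n or Tail ⇒ n or v

n or v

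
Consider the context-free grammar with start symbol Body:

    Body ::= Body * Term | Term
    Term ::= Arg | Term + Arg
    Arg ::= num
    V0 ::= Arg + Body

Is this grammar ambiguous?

Unambiguous

(V0 is unreachable from Body, so its rules don't affect L(Body).) The grammar is stratified — Body handles '*' (left-recursive), Term handles '+', Arg atoms. Each operator has a fixed associativity and precedence level, so every string has one parse.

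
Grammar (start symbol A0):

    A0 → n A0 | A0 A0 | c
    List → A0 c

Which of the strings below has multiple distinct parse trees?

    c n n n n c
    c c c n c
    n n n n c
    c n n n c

c c c n c

c n n n n c: 1 tree
c c c n c: 5 trees
n n n n c: 1 tree
c n n n c: 1 tree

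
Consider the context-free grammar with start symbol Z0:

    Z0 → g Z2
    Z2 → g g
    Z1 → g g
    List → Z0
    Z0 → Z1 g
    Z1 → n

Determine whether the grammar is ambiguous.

Ambiguous

Witness: g g g

Derivation 1: Z0 ⇒ g Z2 ⇒ g g g
Derivation 2: Z0 ⇒ Z1 g ⇒ g g g

Two distinct leftmost derivations for the same string.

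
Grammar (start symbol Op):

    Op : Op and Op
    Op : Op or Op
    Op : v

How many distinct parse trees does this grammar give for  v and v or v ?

2

Parse trees for v and v or v:
  [Op [Op v] and [Op [Op v] or [Op v]]]
  [Op [Op [Op v] and [Op v]] or [Op v]]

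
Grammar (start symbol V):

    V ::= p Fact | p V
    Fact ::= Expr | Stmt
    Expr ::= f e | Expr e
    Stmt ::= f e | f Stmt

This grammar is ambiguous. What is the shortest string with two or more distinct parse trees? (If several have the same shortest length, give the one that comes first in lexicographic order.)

p f e

length 3: p f e has 2 parse trees

Two derivations of p f e:
  V ⇒ p Fact ⇒ p Expr ⇒ p f e
  V ⇒ p Fact ⇒ p Stmt ⇒ p f e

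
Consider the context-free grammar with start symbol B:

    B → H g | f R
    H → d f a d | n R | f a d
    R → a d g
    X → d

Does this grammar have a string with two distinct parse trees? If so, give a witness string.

Witness: f a d g

Derivation 1: B ⇒ H g ⇒ f a d g
Derivation 2: B ⇒ f R ⇒ f a d g

Two distinct leftmost derivations for the same string.

Ambiguous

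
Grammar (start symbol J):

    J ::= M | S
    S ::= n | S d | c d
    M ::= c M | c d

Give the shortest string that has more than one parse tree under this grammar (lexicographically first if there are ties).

length 1: no string has ≥2 trees
length 2: c d has 2 parse trees

Two derivations of c d:
  J ⇒ M ⇒ c d
  J ⇒ S ⇒ c d

c d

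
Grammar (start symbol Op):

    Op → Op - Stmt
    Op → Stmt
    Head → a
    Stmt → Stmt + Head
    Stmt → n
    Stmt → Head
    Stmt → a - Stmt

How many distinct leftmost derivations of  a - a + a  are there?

Parse trees for a - a + a:
  [Op [Op [Stmt [Head a]]] - [Stmt [Stmt [Head a]] + [Head a]]]
  [Op [Stmt [Stmt a - [Stmt [Head a]]] + [Head a]]]
  [Op [Stmt a - [Stmt [Stmt [Head a]] + [Head a]]]]

3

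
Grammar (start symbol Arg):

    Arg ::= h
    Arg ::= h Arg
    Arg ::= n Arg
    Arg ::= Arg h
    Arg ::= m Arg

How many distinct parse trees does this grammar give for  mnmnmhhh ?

Parse trees for mnmnmhhh (showing first 6 of 29):
  [Arg [Arg [Arg m [Arg n [Arg m [Arg n [Arg m [Arg h]]]]]] h] h]
  [Arg [Arg m [Arg n [Arg [Arg m [Arg n [Arg m [Arg h]]]] h]]] h]
  [Arg [Arg m [Arg n [Arg m [Arg n [Arg [Arg m [Arg h]] h]]]]] h]
  [Arg [Arg m [Arg n [Arg m [Arg n [Arg m [Arg h [Arg h]]]]]]] h]
  [Arg [Arg m [Arg n [Arg m [Arg n [Arg m [Arg [Arg h] h]]]]]] h]
  [Arg [Arg m [Arg n [Arg m [Arg [Arg n [Arg m [Arg h]]] h]]]] h]

29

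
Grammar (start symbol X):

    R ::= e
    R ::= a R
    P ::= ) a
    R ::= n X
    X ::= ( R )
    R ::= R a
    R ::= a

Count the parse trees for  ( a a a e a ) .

Parse trees for ( a a a e a ):
  [X ( [R a [R a [R a [R [R e] a]]]] )]
  [X ( [R a [R a [R [R a [R e]] a]]] )]
  [X ( [R a [R [R a [R a [R e]]] a]] )]
  [X ( [R [R a [R a [R a [R e]]]] a] )]

4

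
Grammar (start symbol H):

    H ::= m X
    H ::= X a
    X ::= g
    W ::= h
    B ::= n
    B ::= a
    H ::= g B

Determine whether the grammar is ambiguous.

Witness: g a

Derivation 1: H ⇒ X a ⇒ g a
Derivation 2: H ⇒ g B ⇒ g a

Two distinct leftmost derivations for the same string.

Ambiguous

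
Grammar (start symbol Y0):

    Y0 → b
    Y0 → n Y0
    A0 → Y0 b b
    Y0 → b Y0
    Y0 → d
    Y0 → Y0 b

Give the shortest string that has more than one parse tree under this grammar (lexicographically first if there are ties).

b b

length 1: no string has ≥2 trees
length 2: b b has 2 parse trees

Two derivations of b b:
  Y0 ⇒ b Y0 ⇒ b b
  Y0 ⇒ Y0 b ⇒ b b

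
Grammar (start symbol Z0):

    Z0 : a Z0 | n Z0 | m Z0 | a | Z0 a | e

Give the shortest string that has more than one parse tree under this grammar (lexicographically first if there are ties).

length 1: no string has ≥2 trees
length 2: a a has 2 parse trees

Two derivations of a a:
  Z0 ⇒ a Z0 ⇒ a a
  Z0 ⇒ Z0 a ⇒ a a

a a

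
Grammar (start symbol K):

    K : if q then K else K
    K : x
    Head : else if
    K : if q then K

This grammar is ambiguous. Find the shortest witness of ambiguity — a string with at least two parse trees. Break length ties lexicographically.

length 1: no string has ≥2 trees
length 4: no string has ≥2 trees
length 6: no string has ≥2 trees
length 7: no string has ≥2 trees
length 9: if q then if q then x else x has 2 parse trees

Two derivations of if q then if q then x else x:
  K ⇒ if q then K else K ⇒ if q then if q then K else K ⇒ if q then if q then x else K ⇒ if q then if q then x else x
  K ⇒ if q then K ⇒ if q then if q then K else K ⇒ if q then if q then x else K ⇒ if q then if q then x else x

if q then if q then x else x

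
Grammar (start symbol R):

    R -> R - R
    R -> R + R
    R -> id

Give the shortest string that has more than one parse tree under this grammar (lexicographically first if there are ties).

length 1: no string has ≥2 trees
length 3: no string has ≥2 trees
length 5: id + id + id has 2 parse trees

Two derivations of id + id + id:
  R ⇒ R + R ⇒ R + R + R ⇒ id + R + R ⇒ id + id + R ⇒ id + id + id
  R ⇒ R + R ⇒ id + R ⇒ id + R + R ⇒ id + id + R ⇒ id + id + id

id + id + id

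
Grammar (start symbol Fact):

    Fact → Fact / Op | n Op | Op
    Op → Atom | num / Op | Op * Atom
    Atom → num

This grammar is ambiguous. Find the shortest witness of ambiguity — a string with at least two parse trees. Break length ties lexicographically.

num / num

length 1: no string has ≥2 trees
length 2: no string has ≥2 trees
length 3: num / num has 2 parse trees

Two derivations of num / num:
  Fact ⇒ Fact / Op ⇒ Op / Op ⇒ Atom / Op ⇒ num / Op ⇒ num / Atom ⇒ num / num
  Fact ⇒ Op ⇒ num / Op ⇒ num / Atom ⇒ num / num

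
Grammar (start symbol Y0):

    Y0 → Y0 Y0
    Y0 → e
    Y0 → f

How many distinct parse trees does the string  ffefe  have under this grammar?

Parse trees for ffefe (showing first 6 of 14):
  [Y0 [Y0 f] [Y0 [Y0 f] [Y0 [Y0 e] [Y0 [Y0 f] [Y0 e]]]]]
  [Y0 [Y0 f] [Y0 [Y0 f] [Y0 [Y0 [Y0 e] [Y0 f]] [Y0 e]]]]
  [Y0 [Y0 f] [Y0 [Y0 [Y0 f] [Y0 e]] [Y0 [Y0 f] [Y0 e]]]]
  [Y0 [Y0 f] [Y0 [Y0 [Y0 f] [Y0 [Y0 e] [Y0 f]]] [Y0 e]]]
  [Y0 [Y0 f] [Y0 [Y0 [Y0 [Y0 f] [Y0 e]] [Y0 f]] [Y0 e]]]
  [Y0 [Y0 [Y0 f] [Y0 f]] [Y0 [Y0 e] [Y0 [Y0 f] [Y0 e]]]]

14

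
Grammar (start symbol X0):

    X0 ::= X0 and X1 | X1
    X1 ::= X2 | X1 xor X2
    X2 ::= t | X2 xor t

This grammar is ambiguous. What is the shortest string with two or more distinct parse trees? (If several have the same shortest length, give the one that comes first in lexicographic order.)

t xor t

length 1: no string has ≥2 trees
length 3: t xor t has 2 parse trees

Two derivations of t xor t:
  X0 ⇒ X1 ⇒ X2 ⇒ X2 xor t ⇒ t xor t
  X0 ⇒ X1 ⇒ X1 xor X2 ⇒ X2 xor X2 ⇒ t xor X2 ⇒ t xor t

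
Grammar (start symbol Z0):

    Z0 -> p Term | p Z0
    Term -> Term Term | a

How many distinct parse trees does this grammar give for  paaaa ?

Parse trees for paaaa:
  [Z0 p [Term [Term a] [Term [Term a] [Term [Term a] [Term a]]]]]
  [Z0 p [Term [Term a] [Term [Term [Term a] [Term a]] [Term a]]]]
  [Z0 p [Term [Term [Term a] [Term a]] [Term [Term a] [Term a]]]]
  [Z0 p [Term [Term [Term a] [Term [Term a] [Term a]]] [Term a]]]
  [Z0 p [Term [Term [Term [Term a] [Term a]] [Term a]] [Term a]]]

5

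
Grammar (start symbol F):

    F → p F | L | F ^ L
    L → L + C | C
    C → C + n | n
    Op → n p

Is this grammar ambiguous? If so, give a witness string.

Witness: n + n

Derivation 1: F ⇒ L ⇒ L + C ⇒ C + C ⇒ n + C ⇒ n + n
Derivation 2: F ⇒ L ⇒ C ⇒ C + n ⇒ n + n

Two distinct leftmost derivations for the same string.

Ambiguous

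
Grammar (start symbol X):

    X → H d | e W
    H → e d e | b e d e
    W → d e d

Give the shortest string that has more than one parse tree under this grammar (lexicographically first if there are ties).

length 4: e d e d has 2 parse trees

Two derivations of e d e d:
  X ⇒ H d ⇒ e d e d
  X ⇒ e W ⇒ e d e d

e d e d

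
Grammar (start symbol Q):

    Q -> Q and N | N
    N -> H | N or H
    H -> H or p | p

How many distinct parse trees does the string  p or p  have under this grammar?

2

Parse trees for p or p:
  [Q [N [H [H p] or p]]]
  [Q [N [N [H p]] or [H p]]]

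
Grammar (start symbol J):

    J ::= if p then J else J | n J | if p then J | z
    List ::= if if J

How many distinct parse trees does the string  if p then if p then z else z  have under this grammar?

2

Parse trees for if p then if p then z else z:
  [J if p then [J if p then [J z]] else [J z]]
  [J if p then [J if p then [J z] else [J z]]]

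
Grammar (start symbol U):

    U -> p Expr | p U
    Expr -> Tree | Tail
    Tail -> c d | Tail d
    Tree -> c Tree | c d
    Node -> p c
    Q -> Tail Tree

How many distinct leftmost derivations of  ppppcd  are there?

Parse trees for ppppcd:
  [U p [U p [U p [U p [Expr [Tree c d]]]]]]
  [U p [U p [U p [U p [Expr [Tail c d]]]]]]

2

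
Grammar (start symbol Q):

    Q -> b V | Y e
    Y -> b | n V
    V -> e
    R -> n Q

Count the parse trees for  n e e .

Parse trees for n e e:
  [Q [Y n [V e]] e]

1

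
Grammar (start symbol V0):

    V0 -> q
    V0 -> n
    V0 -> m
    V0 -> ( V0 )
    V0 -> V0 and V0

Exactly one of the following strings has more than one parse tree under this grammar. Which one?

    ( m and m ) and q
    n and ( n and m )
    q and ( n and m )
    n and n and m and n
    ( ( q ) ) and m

( m and m ) and q: 1 tree
n and ( n and m ): 1 tree
q and ( n and m ): 1 tree
n and n and m and n: 5 trees
( ( q ) ) and m: 1 tree

n and n and m and n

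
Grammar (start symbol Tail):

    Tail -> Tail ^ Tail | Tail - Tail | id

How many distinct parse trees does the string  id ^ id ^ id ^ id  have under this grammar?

5

Parse trees for id ^ id ^ id ^ id:
  [Tail [Tail id] ^ [Tail [Tail id] ^ [Tail [Tail id] ^ [Tail id]]]]
  [Tail [Tail id] ^ [Tail [Tail [Tail id] ^ [Tail id]] ^ [Tail id]]]
  [Tail [Tail [Tail id] ^ [Tail id]] ^ [Tail [Tail id] ^ [Tail id]]]
  [Tail [Tail [Tail id] ^ [Tail [Tail id] ^ [Tail id]]] ^ [Tail id]]
  [Tail [Tail [Tail [Tail id] ^ [Tail id]] ^ [Tail id]] ^ [Tail id]]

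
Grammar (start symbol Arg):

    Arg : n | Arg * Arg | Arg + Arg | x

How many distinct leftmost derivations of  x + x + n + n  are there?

5

Parse trees for x + x + n + n:
  [Arg [Arg x] + [Arg [Arg x] + [Arg [Arg n] + [Arg n]]]]
  [Arg [Arg x] + [Arg [Arg [Arg x] + [Arg n]] + [Arg n]]]
  [Arg [Arg [Arg x] + [Arg x]] + [Arg [Arg n] + [Arg n]]]
  [Arg [Arg [Arg x] + [Arg [Arg x] + [Arg n]]] + [Arg n]]
  [Arg [Arg [Arg [Arg x] + [Arg x]] + [Arg n]] + [Arg n]]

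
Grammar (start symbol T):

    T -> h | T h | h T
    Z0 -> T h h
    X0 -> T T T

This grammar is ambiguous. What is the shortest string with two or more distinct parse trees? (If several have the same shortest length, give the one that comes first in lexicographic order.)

h h

length 1: no string has ≥2 trees
length 2: h h has 2 parse trees

Two derivations of h h:
  T ⇒ T h ⇒ h h
  T ⇒ h T ⇒ h h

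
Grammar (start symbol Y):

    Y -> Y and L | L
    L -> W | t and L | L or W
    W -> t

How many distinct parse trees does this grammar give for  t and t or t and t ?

Parse trees for t and t or t and t:
  [Y [Y [Y [L [W t]]] and [L [L [W t]] or [W t]]] and [L [W t]]]
  [Y [Y [L t and [L [L [W t]] or [W t]]]] and [L [W t]]]
  [Y [Y [L [L t and [L [W t]]] or [W t]]] and [L [W t]]]

3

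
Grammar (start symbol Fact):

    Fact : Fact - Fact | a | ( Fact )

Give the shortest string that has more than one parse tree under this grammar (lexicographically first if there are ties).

a - a - a

length 1: no string has ≥2 trees
length 3: no string has ≥2 trees
length 5: a - a - a has 2 parse trees

Two derivations of a - a - a:
  Fact ⇒ Fact - Fact ⇒ Fact - Fact - Fact ⇒ a - Fact - Fact ⇒ a - a - Fact ⇒ a - a - a
  Fact ⇒ Fact - Fact ⇒ a - Fact ⇒ a - Fact - Fact ⇒ a - a - Fact ⇒ a - a - a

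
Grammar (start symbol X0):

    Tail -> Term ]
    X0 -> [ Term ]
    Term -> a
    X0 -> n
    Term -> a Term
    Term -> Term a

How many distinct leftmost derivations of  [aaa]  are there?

4

Parse trees for [aaa]:
  [X0 [ [Term a [Term a [Term a]]] ]]
  [X0 [ [Term a [Term [Term a] a]] ]]
  [X0 [ [Term [Term a [Term a]] a] ]]
  [X0 [ [Term [Term [Term a] a] a] ]]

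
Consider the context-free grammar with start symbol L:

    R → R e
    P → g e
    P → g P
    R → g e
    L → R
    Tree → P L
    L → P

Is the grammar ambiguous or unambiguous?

Witness: g e

Derivation 1: L ⇒ R ⇒ g e
Derivation 2: L ⇒ P ⇒ g e

Two distinct leftmost derivations for the same string.

Ambiguous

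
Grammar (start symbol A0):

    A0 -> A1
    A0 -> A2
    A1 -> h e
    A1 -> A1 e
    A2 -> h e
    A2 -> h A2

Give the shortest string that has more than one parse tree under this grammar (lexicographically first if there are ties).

h e

length 2: h e has 2 parse trees

Two derivations of h e:
  A0 ⇒ A1 ⇒ h e
  A0 ⇒ A2 ⇒ h e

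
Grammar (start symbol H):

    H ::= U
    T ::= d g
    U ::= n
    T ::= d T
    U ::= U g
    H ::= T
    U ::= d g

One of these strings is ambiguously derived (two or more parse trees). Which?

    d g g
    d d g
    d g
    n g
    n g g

d g g: 1 tree
d d g: 1 tree
d g: 2 trees
n g: 1 tree
n g g: 1 tree

d g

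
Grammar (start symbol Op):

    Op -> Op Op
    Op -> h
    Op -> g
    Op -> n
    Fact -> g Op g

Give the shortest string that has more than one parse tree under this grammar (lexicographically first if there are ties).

length 1: no string has ≥2 trees
length 2: no string has ≥2 trees
length 3: g g g has 2 parse trees

Two derivations of g g g:
  Op ⇒ Op Op ⇒ Op Op Op ⇒ g Op Op ⇒ g g Op ⇒ g g g
  Op ⇒ Op Op ⇒ g Op ⇒ g Op Op ⇒ g g Op ⇒ g g g

g g g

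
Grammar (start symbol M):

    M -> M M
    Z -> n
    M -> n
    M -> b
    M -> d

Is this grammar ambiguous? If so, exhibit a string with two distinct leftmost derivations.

Ambiguous

Witness: b b b

Derivation 1: M ⇒ M M ⇒ M M M ⇒ b M M ⇒ b b M ⇒ b b b
Derivation 2: M ⇒ M M ⇒ b M ⇒ b M M ⇒ b b M ⇒ b b b

Two distinct leftmost derivations for the same string.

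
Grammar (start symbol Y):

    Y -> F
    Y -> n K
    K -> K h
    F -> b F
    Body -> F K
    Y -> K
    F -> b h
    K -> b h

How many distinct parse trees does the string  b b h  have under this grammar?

Parse trees for b b h:
  [Y [F b [F b h]]]

1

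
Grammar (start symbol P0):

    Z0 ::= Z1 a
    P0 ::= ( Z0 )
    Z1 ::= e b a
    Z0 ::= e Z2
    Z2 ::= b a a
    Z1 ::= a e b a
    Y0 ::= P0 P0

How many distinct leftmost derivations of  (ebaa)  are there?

Parse trees for (ebaa):
  [P0 ( [Z0 [Z1 e b a] a] )]
  [P0 ( [Z0 e [Z2 b a a]] )]

2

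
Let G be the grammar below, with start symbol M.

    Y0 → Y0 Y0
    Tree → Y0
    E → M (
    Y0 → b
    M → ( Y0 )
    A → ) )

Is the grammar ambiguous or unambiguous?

Ambiguous

Witness: ( b b b )

Derivation 1: M ⇒ ( Y0 ) ⇒ ( Y0 Y0 ) ⇒ ( Y0 Y0 Y0 ) ⇒ ( b Y0 Y0 ) ⇒ ( b b Y0 ) ⇒ ( b b b )
Derivation 2: M ⇒ ( Y0 ) ⇒ ( Y0 Y0 ) ⇒ ( b Y0 ) ⇒ ( b Y0 Y0 ) ⇒ ( b b Y0 ) ⇒ ( b b b )

Two distinct leftmost derivations for the same string.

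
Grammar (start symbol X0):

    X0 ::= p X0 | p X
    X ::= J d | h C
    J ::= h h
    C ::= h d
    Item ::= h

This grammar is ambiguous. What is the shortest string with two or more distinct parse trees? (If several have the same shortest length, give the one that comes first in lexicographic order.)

p h h d

length 4: p h h d has 2 parse trees

Two derivations of p h h d:
  X0 ⇒ p X ⇒ p J d ⇒ p h h d
  X0 ⇒ p X ⇒ p h C ⇒ p h h d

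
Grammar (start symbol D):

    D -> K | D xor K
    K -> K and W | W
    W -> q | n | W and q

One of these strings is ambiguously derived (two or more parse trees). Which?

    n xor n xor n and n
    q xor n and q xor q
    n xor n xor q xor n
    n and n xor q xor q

n xor n xor n and n: 1 tree
q xor n and q xor q: 2 trees
n xor n xor q xor n: 1 tree
n and n xor q xor q: 1 tree

q xor n and q xor q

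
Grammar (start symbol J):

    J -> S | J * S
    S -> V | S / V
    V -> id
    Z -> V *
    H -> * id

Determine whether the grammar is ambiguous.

Unambiguous

(Z, H are unreachable from J, so their rules don't affect L(J).) J → J * S | S  ;  S → S / V | V  — a left-associative chain with V at the bottom. Each string factors uniquely by precedence.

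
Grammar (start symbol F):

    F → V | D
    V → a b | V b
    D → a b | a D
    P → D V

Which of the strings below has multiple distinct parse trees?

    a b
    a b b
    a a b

a b: 2 trees
a b b: 1 tree
a a b: 1 tree

a b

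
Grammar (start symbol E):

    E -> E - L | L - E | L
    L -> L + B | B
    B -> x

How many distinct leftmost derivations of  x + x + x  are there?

1

Parse trees for x + x + x:
  [E [L [L [L [B x]] + [B x]] + [B x]]]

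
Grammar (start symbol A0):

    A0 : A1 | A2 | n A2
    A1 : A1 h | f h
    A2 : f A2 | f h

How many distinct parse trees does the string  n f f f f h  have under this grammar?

1

Parse trees for n f f f f h:
  [A0 n [A2 f [A2 f [A2 f [A2 f h]]]]]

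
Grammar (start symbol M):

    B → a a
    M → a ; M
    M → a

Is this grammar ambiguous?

Unambiguous

Only M is reachable from M; ignoring the rest: The reachable grammar is A → atom sep A | atom. Each atom is followed by either the separator (recurse) or end-of-string (stop) — no choice point.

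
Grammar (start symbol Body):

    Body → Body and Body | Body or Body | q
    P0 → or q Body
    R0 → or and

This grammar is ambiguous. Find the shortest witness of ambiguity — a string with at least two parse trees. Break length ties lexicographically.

length 1: no string has ≥2 trees
length 3: no string has ≥2 trees
length 5: q and q and q has 2 parse trees

Two derivations of q and q and q:
  Body ⇒ Body and Body ⇒ Body and Body and Body ⇒ q and Body and Body ⇒ q and q and Body ⇒ q and q and q
  Body ⇒ Body and Body ⇒ q and Body ⇒ q and Body and Body ⇒ q and q and Body ⇒ q and q and q

q and q and q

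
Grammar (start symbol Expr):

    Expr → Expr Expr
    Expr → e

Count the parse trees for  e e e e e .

Parse trees for e e e e e (showing first 6 of 14):
  [Expr [Expr e] [Expr [Expr e] [Expr [Expr e] [Expr [Expr e] [Expr e]]]]]
  [Expr [Expr e] [Expr [Expr e] [Expr [Expr [Expr e] [Expr e]] [Expr e]]]]
  [Expr [Expr e] [Expr [Expr [Expr e] [Expr e]] [Expr [Expr e] [Expr e]]]]
  [Expr [Expr e] [Expr [Expr [Expr e] [Expr [Expr e] [Expr e]]] [Expr e]]]
  [Expr [Expr e] [Expr [Expr [Expr [Expr e] [Expr e]] [Expr e]] [Expr e]]]
  [Expr [Expr [Expr e] [Expr e]] [Expr [Expr e] [Expr [Expr e] [Expr e]]]]

14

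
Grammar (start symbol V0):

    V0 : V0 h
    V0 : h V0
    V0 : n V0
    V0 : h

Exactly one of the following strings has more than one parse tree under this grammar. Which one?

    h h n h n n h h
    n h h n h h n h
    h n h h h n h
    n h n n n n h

h h n h n n h h

h h n h n n h h: 8 trees
n h h n h h n h: 1 tree
h n h h h n h: 1 tree
n h n n n n h: 1 tree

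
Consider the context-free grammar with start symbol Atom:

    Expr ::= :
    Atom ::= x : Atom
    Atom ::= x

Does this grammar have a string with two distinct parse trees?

(Expr is unreachable from Atom, so its rules don't affect L(Atom).) The reachable grammar is A → atom sep A | atom. Each atom is followed by either the separator (recurse) or end-of-string (stop) — no choice point.

Unambiguous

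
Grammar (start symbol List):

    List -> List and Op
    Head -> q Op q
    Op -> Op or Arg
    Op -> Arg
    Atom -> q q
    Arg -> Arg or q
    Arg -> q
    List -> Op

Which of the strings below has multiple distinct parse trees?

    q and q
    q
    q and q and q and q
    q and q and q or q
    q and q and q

q and q and q or q

q and q: 1 tree
q: 1 tree
q and q and q and q: 1 tree
q and q and q or q: 2 trees
q and q and q: 1 tree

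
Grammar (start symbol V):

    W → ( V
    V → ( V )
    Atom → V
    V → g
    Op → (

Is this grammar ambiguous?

Unambiguous

(Atom, W, Op are unreachable from V, so their rules don't affect L(V).) L(V) is { openⁿ atom closeⁿ : n ≥ 0 }. The bracket depth fixes n, and the derivation is forced at every step.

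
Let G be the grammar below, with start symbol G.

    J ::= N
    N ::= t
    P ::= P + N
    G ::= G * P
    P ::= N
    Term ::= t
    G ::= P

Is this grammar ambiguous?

(Term, J are unreachable from G, so their rules don't affect L(G).) This is a standard precedence ladder (G over P over N), with each level left-recursive on its own operator ('*' at G, '+' at P). That structure is LR(1), hence unambiguous.

Unambiguous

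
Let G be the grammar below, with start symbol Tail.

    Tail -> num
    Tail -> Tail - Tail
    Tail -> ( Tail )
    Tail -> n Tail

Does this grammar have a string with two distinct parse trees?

Witness: n num - num

Derivation 1: Tail ⇒ Tail - Tail ⇒ n Tail - Tail ⇒ n num - Tail ⇒ n num - num
Derivation 2: Tail ⇒ n Tail ⇒ n Tail - Tail ⇒ n num - Tail ⇒ n num - num

Two distinct leftmost derivations for the same string.

Ambiguous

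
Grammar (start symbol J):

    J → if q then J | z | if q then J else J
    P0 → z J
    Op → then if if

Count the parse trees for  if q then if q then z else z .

Parse trees for if q then if q then z else z:
  [J if q then [J if q then [J z] else [J z]]]
  [J if q then [J if q then [J z]] else [J z]]

2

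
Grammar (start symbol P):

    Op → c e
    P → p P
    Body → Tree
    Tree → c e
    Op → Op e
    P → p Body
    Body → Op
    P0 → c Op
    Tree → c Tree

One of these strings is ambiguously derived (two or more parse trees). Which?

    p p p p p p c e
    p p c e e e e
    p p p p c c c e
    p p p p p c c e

p p p p p p c e: 2 trees
p p c e e e e: 1 tree
p p p p c c c e: 1 tree
p p p p p c c e: 1 tree

p p p p p p c e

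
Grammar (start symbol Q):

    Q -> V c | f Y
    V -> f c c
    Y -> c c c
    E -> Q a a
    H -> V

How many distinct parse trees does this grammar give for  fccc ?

Parse trees for fccc:
  [Q [V f c c] c]
  [Q f [Y c c c]]

2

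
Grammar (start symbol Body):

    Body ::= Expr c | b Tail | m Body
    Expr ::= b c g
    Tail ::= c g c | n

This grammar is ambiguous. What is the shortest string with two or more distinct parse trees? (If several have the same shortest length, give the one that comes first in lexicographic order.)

length 2: no string has ≥2 trees
length 3: no string has ≥2 trees
length 4: b c g c has 2 parse trees

Two derivations of b c g c:
  Body ⇒ Expr c ⇒ b c g c
  Body ⇒ b Tail ⇒ b c g c

b c g c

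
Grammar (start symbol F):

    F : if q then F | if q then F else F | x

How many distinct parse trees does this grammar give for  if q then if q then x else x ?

2

Parse trees for if q then if q then x else x:
  [F if q then [F if q then [F x] else [F x]]]
  [F if q then [F if q then [F x]] else [F x]]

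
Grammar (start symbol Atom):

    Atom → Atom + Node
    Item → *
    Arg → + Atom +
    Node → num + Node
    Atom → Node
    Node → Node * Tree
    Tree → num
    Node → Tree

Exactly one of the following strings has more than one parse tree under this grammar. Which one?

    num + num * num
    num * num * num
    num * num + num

num + num * num

num + num * num: 3 trees
num * num * num: 1 tree
num * num + num: 1 tree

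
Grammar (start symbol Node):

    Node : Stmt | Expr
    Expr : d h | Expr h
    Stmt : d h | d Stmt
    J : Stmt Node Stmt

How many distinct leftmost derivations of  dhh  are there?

Parse trees for dhh:
  [Node [Expr [Expr d h] h]]

1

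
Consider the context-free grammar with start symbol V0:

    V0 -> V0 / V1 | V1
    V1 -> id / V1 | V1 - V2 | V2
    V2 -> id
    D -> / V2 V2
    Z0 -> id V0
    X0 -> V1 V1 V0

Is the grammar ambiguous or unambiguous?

Witness: id / id

Derivation 1: V0 ⇒ V0 / V1 ⇒ V1 / V1 ⇒ V2 / V1 ⇒ id / V1 ⇒ id / V2 ⇒ id / id
Derivation 2: V0 ⇒ V1 ⇒ id / V1 ⇒ id / V2 ⇒ id / id

Two distinct leftmost derivations for the same string.

Ambiguous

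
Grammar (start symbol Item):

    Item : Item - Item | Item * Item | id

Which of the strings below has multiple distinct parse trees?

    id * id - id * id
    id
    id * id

id * id - id * id: 5 trees
id: 1 tree
id * id: 1 tree

id * id - id * id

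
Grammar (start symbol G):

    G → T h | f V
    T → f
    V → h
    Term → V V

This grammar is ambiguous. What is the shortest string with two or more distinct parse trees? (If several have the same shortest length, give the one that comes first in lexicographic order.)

length 2: f h has 2 parse trees

Two derivations of f h:
  G ⇒ T h ⇒ f h
  G ⇒ f V ⇒ f h

f h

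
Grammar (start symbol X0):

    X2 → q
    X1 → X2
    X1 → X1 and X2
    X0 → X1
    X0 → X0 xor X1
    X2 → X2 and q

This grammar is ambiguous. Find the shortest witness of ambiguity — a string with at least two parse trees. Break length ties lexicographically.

q and q

length 1: no string has ≥2 trees
length 3: q and q has 2 parse trees

Two derivations of q and q:
  X0 ⇒ X1 ⇒ X2 ⇒ X2 and q ⇒ q and q
  X0 ⇒ X1 ⇒ X1 and X2 ⇒ X2 and X2 ⇒ q and X2 ⇒ q and q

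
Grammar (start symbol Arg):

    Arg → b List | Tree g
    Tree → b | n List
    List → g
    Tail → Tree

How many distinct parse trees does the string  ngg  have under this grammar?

1

Parse trees for ngg:
  [Arg [Tree n [List g]] g]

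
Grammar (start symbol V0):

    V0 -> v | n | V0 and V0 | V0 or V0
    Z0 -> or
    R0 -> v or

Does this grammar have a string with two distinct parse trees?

Witness: n and n and n

Derivation 1: V0 ⇒ V0 and V0 ⇒ n and V0 ⇒ n and V0 and V0 ⇒ n and n and V0 ⇒ n and n and n
Derivation 2: V0 ⇒ V0 and V0 ⇒ V0 and V0 and V0 ⇒ n and V0 and V0 ⇒ n and n and V0 ⇒ n and n and n

Two distinct leftmost derivations for the same string.

Ambiguous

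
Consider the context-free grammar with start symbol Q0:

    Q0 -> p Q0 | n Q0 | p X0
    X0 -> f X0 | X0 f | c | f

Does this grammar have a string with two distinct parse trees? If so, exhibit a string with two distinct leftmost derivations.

Witness: p f f

Derivation 1: Q0 ⇒ p X0 ⇒ p f X0 ⇒ p f f
Derivation 2: Q0 ⇒ p X0 ⇒ p X0 f ⇒ p f f

Two distinct leftmost derivations for the same string.

Ambiguous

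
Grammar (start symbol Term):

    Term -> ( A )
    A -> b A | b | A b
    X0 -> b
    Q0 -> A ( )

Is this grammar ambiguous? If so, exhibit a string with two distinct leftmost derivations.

Witness: ( b b )

Derivation 1: Term ⇒ ( A ) ⇒ ( b A ) ⇒ ( b b )
Derivation 2: Term ⇒ ( A ) ⇒ ( A b ) ⇒ ( b b )

Two distinct leftmost derivations for the same string.

Ambiguous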